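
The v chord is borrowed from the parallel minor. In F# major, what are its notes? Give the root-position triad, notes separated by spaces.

The root, C#, is scale degree 5 — the same note in F# major and F# minor; only the chord quality changes. Building the minor chord from the parallel minor on C#: C#–E–G#.

C# E G#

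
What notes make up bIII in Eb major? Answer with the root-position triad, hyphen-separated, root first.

Gb-Bb-Db

Scale degree 3 in Eb major is G. bIII uses the lowered form, Gb, taken from Eb minor. Stacking thirds in Eb minor on Gb gives Gb–Bb–Db.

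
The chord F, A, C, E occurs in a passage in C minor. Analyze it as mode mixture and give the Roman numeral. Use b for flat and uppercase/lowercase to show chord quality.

F is scale degree 4 in C minor. The diatonic chord on degree 4 would be Fm (iv), but F–A–C–E is the major-seventh chord from C major. As a borrowed chord it is labeled IVmaj7.

IVmaj7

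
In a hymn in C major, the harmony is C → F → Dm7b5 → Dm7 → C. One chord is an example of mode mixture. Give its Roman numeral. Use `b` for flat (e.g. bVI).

iiø7

In C major the diatonic chords are C, Dm, Em, F, G, Am, Bdim. C, F and Dm7 all belong to that set. Dm7b5 (D–F–Ab–C) doesn't fit — on degree 2 C major would have Dm (ii). Dm7b5 is the degree-2 chord of C minor, so it is the borrowed iiø7.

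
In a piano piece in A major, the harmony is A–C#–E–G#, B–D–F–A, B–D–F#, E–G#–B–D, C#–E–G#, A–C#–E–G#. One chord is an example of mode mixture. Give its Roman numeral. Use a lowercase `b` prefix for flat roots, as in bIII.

In A major the diatonic chords are A, Bm, C#m, D, E, F#m, G#dim. A–C#–E–G# = Amaj7, B–D–F# = Bm, E–G#–B–D = E7 and C#–E–G# = C#m are all diatonic. But B–D–F–A is foreign: the diatonic ii on degree 2 is Bm, whereas Bm7b5 comes from A minor. It is labeled iiø7.

iiø7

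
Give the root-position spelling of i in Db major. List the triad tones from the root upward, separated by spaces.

Db Fb Ab

The root, Db, is scale degree 1 — the same note in Db major and Db minor; only the chord quality changes. In Db minor the chord on Db is Db–Fb–Ab.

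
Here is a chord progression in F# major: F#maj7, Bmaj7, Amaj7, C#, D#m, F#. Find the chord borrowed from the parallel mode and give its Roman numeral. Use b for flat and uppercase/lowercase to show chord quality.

F# major has the diatonic set F#, G#m, A#m, B, C#, D#m, E#dim. F#maj7, Bmaj7, C#, D#m and F# are all diatonic. But Amaj7 (A–C#–E–G#) is foreign: the diatonic iii on degree 3 is A#m, whereas Amaj7 comes from F# minor. It is labeled bIIImaj7.

bIIImaj7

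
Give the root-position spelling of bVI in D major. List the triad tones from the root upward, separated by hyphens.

Bb-D-F

Scale degree 6 in D major is B. bVI uses the lowered form, Bb, taken from D minor. Building the major chord from the parallel minor on Bb: Bb–D–F.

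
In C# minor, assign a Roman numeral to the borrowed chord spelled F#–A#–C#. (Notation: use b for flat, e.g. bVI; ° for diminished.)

The root F# is the diatonic 4th degree of C# minor; the borrowing shows in the chord quality. F#–A#–C# is a major chord — the form found in C# major, not the diatonic iv (F#m). Borrowed into C# minor it is written IV.

IV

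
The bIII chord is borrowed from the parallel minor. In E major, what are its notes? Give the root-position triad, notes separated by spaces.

Scale degree 3 in E major is G#. bIII uses the lowered form, G, taken from E minor. Stacking thirds in E minor on G gives G–B–D.

G B D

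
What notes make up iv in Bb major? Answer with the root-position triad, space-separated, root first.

iv is built on scale degree 4, which is Eb in both Bb major and its parallel. Building the minor chord from the parallel minor on Eb: Eb–Gb–Bb.

Eb Gb Bb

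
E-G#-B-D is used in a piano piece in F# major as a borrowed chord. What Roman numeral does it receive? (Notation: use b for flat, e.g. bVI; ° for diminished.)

bVII7

The root E is the lowered 7th scale degree — diatonically F# major has E# there. The diatonic chord on degree 7 would be E#dim (vii°), but E–G#–B–D is the dominant-seventh chord from F# minor. As a borrowed chord it is labeled bVII7.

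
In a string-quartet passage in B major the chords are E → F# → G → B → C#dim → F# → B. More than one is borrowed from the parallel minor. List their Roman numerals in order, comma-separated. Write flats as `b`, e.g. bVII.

bVI, ii°

B major has the diatonic set B, C#m, D#m, E, F#, G#m, A#dim. E, F# and B all belong to that set. G (G–B–D) doesn't fit — on degree 6 B major would have G#m (vi). G is the degree-6 chord of B minor, so it is the borrowed bVI. C#dim (C#–E–G) is not: scale degree 2 in B major carries C#m (ii). In B minor the chord on that degree is C#dim, so here it functions as ii°, borrowed from the parallel minor.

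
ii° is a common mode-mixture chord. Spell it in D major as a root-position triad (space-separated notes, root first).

ii° is built on scale degree 2, which is E in both D major and its parallel. In D minor the chord on E is E–G–Bb.

E G Bb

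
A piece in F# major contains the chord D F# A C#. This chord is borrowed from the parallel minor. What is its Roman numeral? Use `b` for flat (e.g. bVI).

bVImaj7

In F# major scale degree 6 is D#; D is its lowered form, from F# minor. The diatonic chord on degree 6 would be D#m (vi), but D–F#–A–C# is the major-seventh chord from F# minor. As a borrowed chord it is labeled bVImaj7.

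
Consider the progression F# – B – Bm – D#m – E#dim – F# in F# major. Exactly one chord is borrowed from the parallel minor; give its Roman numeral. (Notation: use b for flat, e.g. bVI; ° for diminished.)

iv

F# major has the diatonic set F#, G#m, A#m, B, C#, D#m, E#dim. Of the given chords, F#, B, D#m and E#dim are diatonic. Bm (B–D–F#) is not: scale degree 4 in F# major carries B (IV). In F# minor the chord on that degree is Bm, so here it functions as iv, borrowed from the parallel minor.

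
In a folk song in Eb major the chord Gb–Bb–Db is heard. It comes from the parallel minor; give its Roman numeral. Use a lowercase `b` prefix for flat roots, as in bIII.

In Eb major scale degree 3 is G; Gb is its lowered form, from Eb minor. Gb–Bb–Db is a major chord — the form found in Eb minor, not the diatonic iii (Gm). Borrowed into Eb major it is written bIII.

bIII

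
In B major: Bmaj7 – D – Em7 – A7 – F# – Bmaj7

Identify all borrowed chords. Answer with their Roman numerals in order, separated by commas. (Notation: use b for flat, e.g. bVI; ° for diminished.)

In B major the diatonic chords are B, C#m, D#m, E, F#, G#m, A#dim. Of the given chords, Bmaj7 and F# are diatonic. D (D–F#–A) doesn't fit — on degree 3 B major would have D#m (iii). D is the degree-3 chord of B minor, so it is the borrowed bIII. Em7 (E–G–B–D) is not: scale degree 4 in B major carries E (IV). In B minor the chord on that degree is Em7, so here it functions as iv7, borrowed from the parallel minor. A7 (A–C#–E–G) is not: scale degree 7 in B major carries A#dim (vii°). In B minor the chord on that degree is A7, so here it functions as bVII7, borrowed from the parallel minor.

bIII, iv7, bVII7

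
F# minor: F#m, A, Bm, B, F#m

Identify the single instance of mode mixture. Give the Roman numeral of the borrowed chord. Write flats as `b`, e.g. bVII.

IV

The diatonic triads in F# minor (with V from harmonic minor) are F#m, G#dim, A, Bm, C#, D, E. Of the given chords, F#m, A and Bm are diatonic. But B (B–D#–F#) is foreign: the diatonic iv on degree 4 is Bm, whereas B comes from F# major. It is labeled IV.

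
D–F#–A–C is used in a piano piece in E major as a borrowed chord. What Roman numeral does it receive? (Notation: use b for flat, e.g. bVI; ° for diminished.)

D is the lowered form of scale degree 7 in E major (the diatonic degree 7 is D#). The diatonic chord on degree 7 would be D#dim (vii°), but D–F#–A–C is the dominant-seventh chord from E minor. As a borrowed chord it is labeled bVII7.

bVII7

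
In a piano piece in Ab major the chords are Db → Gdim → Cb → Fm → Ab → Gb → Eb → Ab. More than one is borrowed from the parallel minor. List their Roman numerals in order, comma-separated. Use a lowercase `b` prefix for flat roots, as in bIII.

The diatonic triads in Ab major are Ab, Bbm, Cm, Db, Eb, Fm, Gdim. Db, Gdim, Fm, Ab and Eb all belong to that set. But Cb (Cb–Eb–Gb) is foreign: the diatonic iii on degree 3 is Cm, whereas Cb comes from Ab minor. It is labeled bIII. Gb (Gb–Bb–Db) is not: scale degree 7 in Ab major carries Gdim (vii°). In Ab minor the chord on that degree is Gb, so here it functions as bVII, borrowed from the parallel minor.

bIII, bVII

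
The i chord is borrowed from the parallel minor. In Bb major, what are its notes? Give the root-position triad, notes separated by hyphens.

Bb-Db-F

i is built on scale degree 1, which is Bb in both Bb major and its parallel. Building the minor chord from the parallel minor on Bb: Bb–Db–F.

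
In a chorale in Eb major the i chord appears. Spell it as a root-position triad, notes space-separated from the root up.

i is built on scale degree 1, which is Eb in both Eb major and its parallel. In Eb minor the chord on Eb is Eb–Gb–Bb.

Eb Gb Bb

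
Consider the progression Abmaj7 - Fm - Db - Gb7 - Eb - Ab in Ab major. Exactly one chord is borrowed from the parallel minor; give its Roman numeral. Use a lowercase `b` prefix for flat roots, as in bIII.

bVII7

Ab major has the diatonic set Ab, Bbm, Cm, Db, Eb, Fm, Gdim. Abmaj7, Fm, Db, Eb and Ab are all diatonic. Gb7 (Gb–Bb–Db–Fb) is not: scale degree 7 in Ab major carries Gdim (vii°). In Ab minor the chord on that degree is Gb7, so here it functions as bVII7, borrowed from the parallel minor.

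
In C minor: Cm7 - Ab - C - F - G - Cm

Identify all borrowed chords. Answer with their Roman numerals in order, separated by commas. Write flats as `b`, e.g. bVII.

C minor has the diatonic set Cm, Ddim, Eb, Fm, G, Ab, Bb (with V from harmonic minor). Cm7, Ab, G and Cm all belong to that set. C (C–E–G) is not: scale degree 1 in C minor carries Cm (i). In C major the chord on that degree is C, so here it functions as I, borrowed from the parallel major. F (F–A–C) is not: scale degree 4 in C minor carries Fm (iv). In C major the chord on that degree is F, so here it functions as IV, borrowed from the parallel major.

I, IV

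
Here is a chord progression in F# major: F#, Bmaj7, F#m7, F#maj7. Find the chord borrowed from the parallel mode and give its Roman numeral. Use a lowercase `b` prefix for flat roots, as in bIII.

i7

F# major has the diatonic set F#, G#m, A#m, B, C#, D#m, E#dim. F#, Bmaj7 and F#maj7 all belong to that set. F#m7 (F#–A–C#–E) is not: scale degree 1 in F# major carries F# (I). In F# minor the chord on that degree is F#m7, so here it functions as i7, borrowed from the parallel minor.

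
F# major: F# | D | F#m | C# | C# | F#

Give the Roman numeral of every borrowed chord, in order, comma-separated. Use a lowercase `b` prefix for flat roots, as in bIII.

The diatonic triads in F# major are F#, G#m, A#m, B, C#, D#m, E#dim. F# and C# both belong to that set. But D (D–F#–A) is foreign: the diatonic vi on degree 6 is D#m, whereas D comes from F# minor. It is labeled bVI. F#m (F#–A–C#) is not: scale degree 1 in F# major carries F# (I). In F# minor the chord on that degree is F#m, so here it functions as i, borrowed from the parallel minor.

bVI, i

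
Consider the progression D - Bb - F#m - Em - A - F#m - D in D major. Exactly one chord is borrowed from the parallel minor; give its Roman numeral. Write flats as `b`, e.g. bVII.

D major has the diatonic set D, Em, F#m, G, A, Bm, C#dim. D, F#m, Em and A are all diatonic. But Bb (Bb–D–F) is foreign: the diatonic vi on degree 6 is Bm, whereas Bb comes from D minor. It is labeled bVI.

bVI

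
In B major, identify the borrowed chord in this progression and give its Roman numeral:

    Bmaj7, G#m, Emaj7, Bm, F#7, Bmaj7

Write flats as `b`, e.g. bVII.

B major has the diatonic set B, C#m, D#m, E, F#, G#m, A#dim. Of the given chords, Bmaj7, G#m, Emaj7 and F#7 are diatonic. Bm (B–D–F#) is not: scale degree 1 in B major carries B (I). In B minor the chord on that degree is Bm, so here it functions as i, borrowed from the parallel minor.

i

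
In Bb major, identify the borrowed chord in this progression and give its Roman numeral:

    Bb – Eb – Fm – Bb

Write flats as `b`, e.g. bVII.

Bb major has the diatonic set Bb, Cm, Dm, Eb, F, Gm, Adim. Of the given chords, Bb and Eb are diatonic. But Fm (F–Ab–C) is foreign: the diatonic V on degree 5 is F, whereas Fm comes from Bb minor. It is labeled v.

v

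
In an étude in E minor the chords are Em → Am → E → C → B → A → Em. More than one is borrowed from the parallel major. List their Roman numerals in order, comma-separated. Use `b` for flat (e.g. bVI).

In E minor (with V from harmonic minor) the diatonic chords are Em, F#dim, G, Am, B, C, D. Em, Am, C and B are all diatonic. E (E–G#–B) is not: scale degree 1 in E minor carries Em (i). In E major the chord on that degree is E, so here it functions as I, borrowed from the parallel major. But A (A–C#–E) is foreign: the diatonic iv on degree 4 is Am, whereas A comes from E major. It is labeled IV.

I, IV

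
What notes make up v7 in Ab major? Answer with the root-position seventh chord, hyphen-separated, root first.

The root, Eb, is scale degree 5 — the same note in Ab major and Ab minor; only the chord quality changes. Building the minor-seventh chord from the parallel minor on Eb: Eb–Gb–Bb–Db.

Eb-Gb-Bb-Db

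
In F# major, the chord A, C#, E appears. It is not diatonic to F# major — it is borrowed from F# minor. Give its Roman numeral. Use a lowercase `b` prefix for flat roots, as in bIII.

The root A is the lowered 3rd scale degree — diatonically F# major has A# there. The diatonic chord on degree 3 would be A#m (iii), but A–C#–E is the major chord from F# minor. As a borrowed chord it is labeled bIII.

bIII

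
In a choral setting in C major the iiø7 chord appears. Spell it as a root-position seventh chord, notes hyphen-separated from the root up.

iiø7 is built on scale degree 2, which is D in both C major and its parallel. In C minor the chord on D is D–F–Ab–C.

D-F-Ab-C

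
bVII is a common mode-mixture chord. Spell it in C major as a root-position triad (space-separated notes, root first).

bVII is built on the lowered scale degree 7. In C major degree 7 is B; lowered it becomes Bb. In C minor the chord on Bb is Bb–D–F.

Bb D F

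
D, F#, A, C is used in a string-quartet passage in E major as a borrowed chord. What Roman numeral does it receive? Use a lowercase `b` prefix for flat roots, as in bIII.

bVII7

In E major scale degree 7 is D#; D is its lowered form, from E minor. D–F#–A–C is a dominant-seventh chord — the form found in E minor, not the diatonic vii° (D#dim). Borrowed into E major it is written bVII7.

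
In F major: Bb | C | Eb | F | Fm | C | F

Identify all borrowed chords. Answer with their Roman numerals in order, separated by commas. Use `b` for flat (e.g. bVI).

bVII, i

F major has the diatonic set F, Gm, Am, Bb, C, Dm, Edim. Of the given chords, Bb, C and F are diatonic. But Eb (Eb–G–Bb) is foreign: the diatonic vii° on degree 7 is Edim, whereas Eb comes from F minor. It is labeled bVII. Fm (F–Ab–C) is not: scale degree 1 in F major carries F (I). In F minor the chord on that degree is Fm, so here it functions as i, borrowed from the parallel minor.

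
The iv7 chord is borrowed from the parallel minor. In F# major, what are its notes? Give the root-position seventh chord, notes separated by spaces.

B D F# A

The root, B, is scale degree 4 — the same note in F# major and F# minor; only the chord quality changes. In F# minor the chord on B is B–D–F#–A.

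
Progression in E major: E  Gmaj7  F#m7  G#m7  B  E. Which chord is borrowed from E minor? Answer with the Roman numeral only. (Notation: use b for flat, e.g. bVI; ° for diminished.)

The diatonic triads in E major are E, F#m, G#m, A, B, C#m, D#dim. E, F#m7, G#m7 and B all belong to that set. Gmaj7 (G–B–D–F#) doesn't fit — on degree 3 E major would have G#m (iii). Gmaj7 is the degree-3 chord of E minor, so it is the borrowed bIIImaj7.

bIIImaj7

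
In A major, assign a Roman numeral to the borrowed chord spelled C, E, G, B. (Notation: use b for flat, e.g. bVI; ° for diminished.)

bIIImaj7

In A major scale degree 3 is C#; C is its lowered form, from A minor. Diatonically A major has C#m (iii) on that degree; C–E–G–B is instead the major-seventh chord native to A minor, so it takes the label bIIImaj7.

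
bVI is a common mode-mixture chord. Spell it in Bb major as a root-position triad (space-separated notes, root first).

The root of bVI is the lowered 6th degree: G becomes Gb. Stacking thirds in Bb minor on Gb gives Gb–Bb–Db.

Gb Bb Db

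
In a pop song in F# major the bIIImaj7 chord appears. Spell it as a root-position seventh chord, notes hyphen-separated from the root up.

A-C#-E-G#

bIIImaj7 is built on the lowered scale degree 3. In F# major degree 3 is A#; lowered it becomes A. Building the major-seventh chord from the parallel minor on A: A–C#–E–G#.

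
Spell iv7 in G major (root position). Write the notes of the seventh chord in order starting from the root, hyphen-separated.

C-Eb-G-Bb

iv7 is built on scale degree 4, which is C in both G major and its parallel. Building the minor-seventh chord from the parallel minor on C: C–Eb–G–Bb.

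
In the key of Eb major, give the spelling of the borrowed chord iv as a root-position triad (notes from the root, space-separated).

The root, Ab, is scale degree 4 — the same note in Eb major and Eb minor; only the chord quality changes. In Eb minor the chord on Ab is Ab–Cb–Eb.

Ab Cb Eb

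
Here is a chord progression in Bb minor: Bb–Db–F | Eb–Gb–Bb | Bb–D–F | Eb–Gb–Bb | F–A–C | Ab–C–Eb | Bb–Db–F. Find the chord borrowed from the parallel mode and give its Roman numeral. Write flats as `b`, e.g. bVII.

Bb minor has the diatonic set Bbm, Cdim, Db, Ebm, F, Gb, Ab (with V from harmonic minor). Bb–Db–F = Bbm, Eb–Gb–Bb = Ebm, F–A–C = F and Ab–C–Eb = Ab are all diatonic. Bb–D–F is not: scale degree 1 in Bb minor carries Bbm (i). In Bb major the chord on that degree is Bb, so here it functions as I, borrowed from the parallel major.

I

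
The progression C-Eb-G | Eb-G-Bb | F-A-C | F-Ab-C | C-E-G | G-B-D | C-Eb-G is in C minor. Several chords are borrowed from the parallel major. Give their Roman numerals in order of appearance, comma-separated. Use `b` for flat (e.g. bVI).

IV, I

C minor has the diatonic set Cm, Ddim, Eb, Fm, G, Ab, Bb (with V from harmonic minor). C–Eb–G = Cm, Eb–G–Bb = Eb, F–Ab–C = Fm and G–B–D = G all belong to that set. But F–A–C is foreign: the diatonic iv on degree 4 is Fm, whereas F comes from C major. It is labeled IV. C–E–G doesn't fit — on degree 1 C minor would have Cm (i). C is the degree-1 chord of C major, so it is the borrowed I.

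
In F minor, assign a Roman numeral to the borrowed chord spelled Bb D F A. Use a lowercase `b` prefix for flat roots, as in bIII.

Bb is scale degree 4 in F minor. Bb–D–F–A is a major-seventh chord — the form found in F major, not the diatonic iv (Bbm). Borrowed into F minor it is written IVmaj7.

IVmaj7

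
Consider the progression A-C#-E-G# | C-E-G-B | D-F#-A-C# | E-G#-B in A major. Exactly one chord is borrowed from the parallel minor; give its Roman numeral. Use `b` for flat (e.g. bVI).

bIIImaj7

The diatonic triads in A major are A, Bm, C#m, D, E, F#m, G#dim. A–C#–E–G# = Amaj7, D–F#–A–C# = Dmaj7 and E–G#–B = E all belong to that set. C–E–G–B is not: scale degree 3 in A major carries C#m (iii). In A minor the chord on that degree is Cmaj7, so here it functions as bIIImaj7, borrowed from the parallel minor.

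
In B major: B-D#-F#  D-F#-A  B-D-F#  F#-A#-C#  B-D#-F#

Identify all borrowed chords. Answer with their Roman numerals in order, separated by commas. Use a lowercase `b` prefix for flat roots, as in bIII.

bIII, i

B major has the diatonic set B, C#m, D#m, E, F#, G#m, A#dim. B–D#–F# = B and F#–A#–C# = F# are both diatonic. D–F#–A doesn't fit — on degree 3 B major would have D#m (iii). D is the degree-3 chord of B minor, so it is the borrowed bIII. B–D–F# doesn't fit — on degree 1 B major would have B (I). Bm is the degree-1 chord of B minor, so it is the borrowed i.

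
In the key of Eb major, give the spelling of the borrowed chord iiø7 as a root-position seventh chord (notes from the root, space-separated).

F Ab Cb Eb

iiø7 is built on scale degree 2, which is F in both Eb major and its parallel. Stacking thirds in Eb minor on F gives F–Ab–Cb–Eb.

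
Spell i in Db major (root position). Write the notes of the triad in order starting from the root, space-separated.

Db Fb Ab

The root, Db, is scale degree 1 — the same note in Db major and Db minor; only the chord quality changes. Stacking thirds in Db minor on Db gives Db–Fb–Ab.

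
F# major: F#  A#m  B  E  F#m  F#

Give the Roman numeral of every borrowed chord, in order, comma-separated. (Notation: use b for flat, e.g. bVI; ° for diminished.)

bVII, i

In F# major the diatonic chords are F#, G#m, A#m, B, C#, D#m, E#dim. F#, A#m and B are all diatonic. E (E–G#–B) doesn't fit — on degree 7 F# major would have E#dim (vii°). E is the degree-7 chord of F# minor, so it is the borrowed bVII. F#m (F#–A–C#) doesn't fit — on degree 1 F# major would have F# (I). F#m is the degree-1 chord of F# minor, so it is the borrowed i.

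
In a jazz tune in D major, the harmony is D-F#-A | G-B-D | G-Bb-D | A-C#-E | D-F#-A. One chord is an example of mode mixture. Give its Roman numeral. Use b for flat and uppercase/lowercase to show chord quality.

iv

In D major the diatonic chords are D, Em, F#m, G, A, Bm, C#dim. Of the given chords, D–F#–A = D, G–B–D = G and A–C#–E = A are diatonic. G–Bb–D is not: scale degree 4 in D major carries G (IV). In D minor the chord on that degree is Gm, so here it functions as iv, borrowed from the parallel minor.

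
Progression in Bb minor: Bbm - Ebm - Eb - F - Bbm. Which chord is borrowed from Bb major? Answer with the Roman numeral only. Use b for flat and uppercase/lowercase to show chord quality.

Bb minor has the diatonic set Bbm, Cdim, Db, Ebm, F, Gb, Ab (with V from harmonic minor). Bbm, Ebm and F are all diatonic. But Eb (Eb–G–Bb) is foreign: the diatonic iv on degree 4 is Ebm, whereas Eb comes from Bb major. It is labeled IV.

IV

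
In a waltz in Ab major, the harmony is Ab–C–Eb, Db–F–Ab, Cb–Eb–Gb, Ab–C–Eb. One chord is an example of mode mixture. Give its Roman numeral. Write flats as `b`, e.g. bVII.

bIII

The diatonic triads in Ab major are Ab, Bbm, Cm, Db, Eb, Fm, Gdim. Ab–C–Eb = Ab and Db–F–Ab = Db are both diatonic. But Cb–Eb–Gb is foreign: the diatonic iii on degree 3 is Cm, whereas Cb comes from Ab minor. It is labeled bIII.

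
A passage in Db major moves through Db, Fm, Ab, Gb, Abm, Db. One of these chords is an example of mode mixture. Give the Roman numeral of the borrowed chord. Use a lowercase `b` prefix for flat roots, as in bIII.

v

In Db major the diatonic chords are Db, Ebm, Fm, Gb, Ab, Bbm, Cdim. Db, Fm, Ab and Gb are all diatonic. But Abm (Ab–Cb–Eb) is foreign: the diatonic V on degree 5 is Ab, whereas Abm comes from Db minor. It is labeled v.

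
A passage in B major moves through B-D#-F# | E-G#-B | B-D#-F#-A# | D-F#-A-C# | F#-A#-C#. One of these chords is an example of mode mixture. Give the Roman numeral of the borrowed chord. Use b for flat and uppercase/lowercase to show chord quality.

The diatonic triads in B major are B, C#m, D#m, E, F#, G#m, A#dim. B–D#–F# = B, E–G#–B = E, B–D#–F#–A# = Bmaj7 and F#–A#–C# = F# all belong to that set. D–F#–A–C# doesn't fit — on degree 3 B major would have D#m (iii). Dmaj7 is the degree-3 chord of B minor, so it is the borrowed bIIImaj7.

bIIImaj7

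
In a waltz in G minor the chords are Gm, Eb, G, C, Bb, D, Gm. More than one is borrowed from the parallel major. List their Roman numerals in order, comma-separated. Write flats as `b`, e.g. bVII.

G minor has the diatonic set Gm, Adim, Bb, Cm, D, Eb, F (with V from harmonic minor). Gm, Eb, Bb and D are all diatonic. But G (G–B–D) is foreign: the diatonic i on degree 1 is Gm, whereas G comes from G major. It is labeled I. But C (C–E–G) is foreign: the diatonic iv on degree 4 is Cm, whereas C comes from G major. It is labeled IV.

I, IV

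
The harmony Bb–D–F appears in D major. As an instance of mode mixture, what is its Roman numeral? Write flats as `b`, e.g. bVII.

In D major scale degree 6 is B; Bb is its lowered form, from D minor. The diatonic chord on degree 6 would be Bm (vi), but Bb–D–F is the major chord from D minor. As a borrowed chord it is labeled bVI.

bVI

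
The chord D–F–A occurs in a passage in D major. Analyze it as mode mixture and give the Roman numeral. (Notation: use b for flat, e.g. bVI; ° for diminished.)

D is scale degree 1 in D major. Diatonically D major has D (I) on that degree; D–F–A is instead the minor chord native to D minor, so it takes the label i.

i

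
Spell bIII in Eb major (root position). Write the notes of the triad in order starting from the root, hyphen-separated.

Scale degree 3 in Eb major is G. bIII uses the lowered form, Gb, taken from Eb minor. Stacking thirds in Eb minor on Gb gives Gb–Bb–Db.

Gb-Bb-Db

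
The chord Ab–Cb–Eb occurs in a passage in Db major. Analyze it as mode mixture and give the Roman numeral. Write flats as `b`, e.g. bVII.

v

Ab is scale degree 5 in Db major. The diatonic chord on degree 5 would be Ab (V), but Ab–Cb–Eb is the minor chord from Db minor. As a borrowed chord it is labeled v.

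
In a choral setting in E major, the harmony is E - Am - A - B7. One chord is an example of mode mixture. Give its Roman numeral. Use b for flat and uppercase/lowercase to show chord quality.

E major has the diatonic set E, F#m, G#m, A, B, C#m, D#dim. E, A and B7 are all diatonic. Am (A–C–E) doesn't fit — on degree 4 E major would have A (IV). Am is the degree-4 chord of E minor, so it is the borrowed iv.

iv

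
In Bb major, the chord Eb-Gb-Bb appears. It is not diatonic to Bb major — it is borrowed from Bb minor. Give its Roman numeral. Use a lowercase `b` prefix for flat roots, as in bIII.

Eb is scale degree 4 in Bb major. The diatonic chord on degree 4 would be Eb (IV), but Eb–Gb–Bb is the minor chord from Bb minor. As a borrowed chord it is labeled iv.

iv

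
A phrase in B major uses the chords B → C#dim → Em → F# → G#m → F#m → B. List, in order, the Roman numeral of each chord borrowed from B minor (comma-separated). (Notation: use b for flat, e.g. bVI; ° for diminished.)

ii°, iv, v

The diatonic triads in B major are B, C#m, D#m, E, F#, G#m, A#dim. B, F# and G#m all belong to that set. But C#dim (C#–E–G) is foreign: the diatonic ii on degree 2 is C#m, whereas C#dim comes from B minor. It is labeled ii°. But Em (E–G–B) is foreign: the diatonic IV on degree 4 is E, whereas Em comes from B minor. It is labeled iv. F#m (F#–A–C#) is not: scale degree 5 in B major carries F# (V). In B minor the chord on that degree is F#m, so here it functions as v, borrowed from the parallel minor.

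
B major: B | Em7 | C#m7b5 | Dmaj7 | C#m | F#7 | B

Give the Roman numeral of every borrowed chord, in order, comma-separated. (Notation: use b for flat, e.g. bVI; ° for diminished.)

In B major the diatonic chords are B, C#m, D#m, E, F#, G#m, A#dim. B, C#m and F#7 are all diatonic. Em7 (E–G–B–D) is not: scale degree 4 in B major carries E (IV). In B minor the chord on that degree is Em7, so here it functions as iv7, borrowed from the parallel minor. But C#m7b5 (C#–E–G–B) is foreign: the diatonic ii on degree 2 is C#m, whereas C#m7b5 comes from B minor. It is labeled iiø7. Dmaj7 (D–F#–A–C#) is not: scale degree 3 in B major carries D#m (iii). In B minor the chord on that degree is Dmaj7, so here it functions as bIIImaj7, borrowed from the parallel minor.

iv7, iiø7, bIIImaj7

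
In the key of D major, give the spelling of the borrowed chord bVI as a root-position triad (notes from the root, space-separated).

Bb D F

Scale degree 6 in D major is B. bVI uses the lowered form, Bb, taken from D minor. Building the major chord from the parallel minor on Bb: Bb–D–F.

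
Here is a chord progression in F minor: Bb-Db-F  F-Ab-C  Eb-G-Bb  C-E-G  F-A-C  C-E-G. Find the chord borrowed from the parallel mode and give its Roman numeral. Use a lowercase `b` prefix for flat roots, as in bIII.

In F minor (with V from harmonic minor) the diatonic chords are Fm, Gdim, Ab, Bbm, C, Db, Eb. Bb–Db–F = Bbm, F–Ab–C = Fm, Eb–G–Bb = Eb and C–E–G = C all belong to that set. F–A–C is not: scale degree 1 in F minor carries Fm (i). In F major the chord on that degree is F, so here it functions as I, borrowed from the parallel major.

I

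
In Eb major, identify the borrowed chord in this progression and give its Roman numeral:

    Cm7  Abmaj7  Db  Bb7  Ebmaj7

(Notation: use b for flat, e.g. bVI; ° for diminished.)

In Eb major the diatonic chords are Eb, Fm, Gm, Ab, Bb, Cm, Ddim. Of the given chords, Cm7, Abmaj7, Bb7 and Ebmaj7 are diatonic. But Db (Db–F–Ab) is foreign: the diatonic vii° on degree 7 is Ddim, whereas Db comes from Eb minor. It is labeled bVII.

bVII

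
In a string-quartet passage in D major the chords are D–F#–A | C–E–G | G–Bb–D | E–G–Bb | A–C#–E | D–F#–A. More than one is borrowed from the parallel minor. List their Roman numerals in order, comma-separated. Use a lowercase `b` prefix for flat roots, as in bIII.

bVII, iv, ii°

In D major the diatonic chords are D, Em, F#m, G, A, Bm, C#dim. Of the given chords, D–F#–A = D and A–C#–E = A are diatonic. But C–E–G is foreign: the diatonic vii° on degree 7 is C#dim, whereas C comes from D minor. It is labeled bVII. G–Bb–D is not: scale degree 4 in D major carries G (IV). In D minor the chord on that degree is Gm, so here it functions as iv, borrowed from the parallel minor. E–G–Bb is not: scale degree 2 in D major carries Em (ii). In D minor the chord on that degree is Edim, so here it functions as ii°, borrowed from the parallel minor.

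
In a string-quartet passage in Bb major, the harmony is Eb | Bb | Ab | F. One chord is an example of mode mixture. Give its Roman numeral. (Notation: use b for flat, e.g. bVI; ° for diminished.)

The diatonic triads in Bb major are Bb, Cm, Dm, Eb, F, Gm, Adim. Eb, Bb and F are all diatonic. But Ab (Ab–C–Eb) is foreign: the diatonic vii° on degree 7 is Adim, whereas Ab comes from Bb minor. It is labeled bVII.

bVII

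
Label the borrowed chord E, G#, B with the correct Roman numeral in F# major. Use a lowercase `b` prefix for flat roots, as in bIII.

E is the lowered form of scale degree 7 in F# major (the diatonic degree 7 is E#). Diatonically F# major has E#dim (vii°) on that degree; E–G#–B is instead the major chord native to F# minor, so it takes the label bVII.

bVII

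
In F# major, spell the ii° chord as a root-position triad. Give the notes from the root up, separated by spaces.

The root, G#, is scale degree 2 — the same note in F# major and F# minor; only the chord quality changes. Stacking thirds in F# minor on G# gives G#–B–D.

G# B D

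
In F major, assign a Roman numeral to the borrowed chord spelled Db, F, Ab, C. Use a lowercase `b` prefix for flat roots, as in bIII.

bVImaj7

Db is the lowered form of scale degree 6 in F major (the diatonic degree 6 is D). Db–F–Ab–C is a major-seventh chord — the form found in F minor, not the diatonic vi (Dm). Borrowed into F major it is written bVImaj7.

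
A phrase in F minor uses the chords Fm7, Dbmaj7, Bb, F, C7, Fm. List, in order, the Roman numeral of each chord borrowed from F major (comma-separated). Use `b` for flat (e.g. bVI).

IV, I

The diatonic triads in F minor (with V from harmonic minor) are Fm, Gdim, Ab, Bbm, C, Db, Eb. Of the given chords, Fm7, Dbmaj7, C7 and Fm are diatonic. Bb (Bb–D–F) is not: scale degree 4 in F minor carries Bbm (iv). In F major the chord on that degree is Bb, so here it functions as IV, borrowed from the parallel major. But F (F–A–C) is foreign: the diatonic i on degree 1 is Fm, whereas F comes from F major. It is labeled I.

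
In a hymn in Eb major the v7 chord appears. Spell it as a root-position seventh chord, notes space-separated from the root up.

Bb Db F Ab

The root, Bb, is scale degree 5 — the same note in Eb major and Eb minor; only the chord quality changes. In Eb minor the chord on Bb is Bb–Db–F–Ab.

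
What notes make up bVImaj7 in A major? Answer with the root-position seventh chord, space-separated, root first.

bVImaj7 is built on the lowered scale degree 6. In A major degree 6 is F#; lowered it becomes F. In A minor the chord on F is F–A–C–E.

F A C E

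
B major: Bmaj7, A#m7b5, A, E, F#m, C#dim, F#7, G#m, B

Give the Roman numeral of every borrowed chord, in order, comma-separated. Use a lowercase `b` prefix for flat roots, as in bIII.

bVII, v, ii°

The diatonic triads in B major are B, C#m, D#m, E, F#, G#m, A#dim. Of the given chords, Bmaj7, A#m7b5, E, F#7, G#m and B are diatonic. But A (A–C#–E) is foreign: the diatonic vii° on degree 7 is A#dim, whereas A comes from B minor. It is labeled bVII. But F#m (F#–A–C#) is foreign: the diatonic V on degree 5 is F#, whereas F#m comes from B minor. It is labeled v. C#dim (C#–E–G) doesn't fit — on degree 2 B major would have C#m (ii). C#dim is the degree-2 chord of B minor, so it is the borrowed ii°.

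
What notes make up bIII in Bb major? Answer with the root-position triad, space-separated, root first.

Db F Ab

bIII is built on the lowered scale degree 3. In Bb major degree 3 is D; lowered it becomes Db. Building the major chord from the parallel minor on Db: Db–F–Ab.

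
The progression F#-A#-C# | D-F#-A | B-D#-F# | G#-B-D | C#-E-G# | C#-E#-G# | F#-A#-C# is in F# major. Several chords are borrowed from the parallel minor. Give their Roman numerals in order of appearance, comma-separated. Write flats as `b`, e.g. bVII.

The diatonic triads in F# major are F#, G#m, A#m, B, C#, D#m, E#dim. Of the given chords, F#–A#–C# = F#, B–D#–F# = B and C#–E#–G# = C# are diatonic. D–F#–A doesn't fit — on degree 6 F# major would have D#m (vi). D is the degree-6 chord of F# minor, so it is the borrowed bVI. But G#–B–D is foreign: the diatonic ii on degree 2 is G#m, whereas G#dim comes from F# minor. It is labeled ii°. But C#–E–G# is foreign: the diatonic V on degree 5 is C#, whereas C#m comes from F# minor. It is labeled v.

bVI, ii°, v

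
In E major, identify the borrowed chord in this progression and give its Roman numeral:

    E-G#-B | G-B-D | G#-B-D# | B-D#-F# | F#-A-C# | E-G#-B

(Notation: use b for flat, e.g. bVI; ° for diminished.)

The diatonic triads in E major are E, F#m, G#m, A, B, C#m, D#dim. E–G#–B = E, G#–B–D# = G#m, B–D#–F# = B and F#–A–C# = F#m are all diatonic. G–B–D doesn't fit — on degree 3 E major would have G#m (iii). G is the degree-3 chord of E minor, so it is the borrowed bIII.

bIII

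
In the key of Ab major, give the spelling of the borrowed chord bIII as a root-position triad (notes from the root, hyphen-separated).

Cb-Eb-Gb

The root of bIII is the lowered 3rd degree: C becomes Cb. In Ab minor the chord on Cb is Cb–Eb–Gb.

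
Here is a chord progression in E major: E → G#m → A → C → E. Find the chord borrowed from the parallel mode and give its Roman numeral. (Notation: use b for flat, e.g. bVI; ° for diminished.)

The diatonic triads in E major are E, F#m, G#m, A, B, C#m, D#dim. E, G#m and A are all diatonic. C (C–E–G) is not: scale degree 6 in E major carries C#m (vi). In E minor the chord on that degree is C, so here it functions as bVI, borrowed from the parallel minor.

bVI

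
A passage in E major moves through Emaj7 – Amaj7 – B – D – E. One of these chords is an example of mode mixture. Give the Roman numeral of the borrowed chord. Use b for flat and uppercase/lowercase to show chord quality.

The diatonic triads in E major are E, F#m, G#m, A, B, C#m, D#dim. Emaj7, Amaj7, B and E all belong to that set. D (D–F#–A) is not: scale degree 7 in E major carries D#dim (vii°). In E minor the chord on that degree is D, so here it functions as bVII, borrowed from the parallel minor.

bVII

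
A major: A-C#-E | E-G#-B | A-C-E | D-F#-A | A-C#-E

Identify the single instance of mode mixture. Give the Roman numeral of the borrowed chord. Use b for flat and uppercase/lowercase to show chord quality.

i

In A major the diatonic chords are A, Bm, C#m, D, E, F#m, G#dim. A–C#–E = A, E–G#–B = E and D–F#–A = D are all diatonic. A–C–E is not: scale degree 1 in A major carries A (I). In A minor the chord on that degree is Am, so here it functions as i, borrowed from the parallel minor.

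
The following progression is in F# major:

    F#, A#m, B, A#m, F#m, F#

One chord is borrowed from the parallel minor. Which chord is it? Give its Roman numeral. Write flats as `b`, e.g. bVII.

i

F# major has the diatonic set F#, G#m, A#m, B, C#, D#m, E#dim. Of the given chords, F#, A#m and B are diatonic. F#m (F#–A–C#) doesn't fit — on degree 1 F# major would have F# (I). F#m is the degree-1 chord of F# minor, so it is the borrowed i.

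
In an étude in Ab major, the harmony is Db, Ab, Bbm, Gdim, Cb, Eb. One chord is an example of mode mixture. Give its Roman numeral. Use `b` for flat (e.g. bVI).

The diatonic triads in Ab major are Ab, Bbm, Cm, Db, Eb, Fm, Gdim. Db, Ab, Bbm, Gdim and Eb all belong to that set. But Cb (Cb–Eb–Gb) is foreign: the diatonic iii on degree 3 is Cm, whereas Cb comes from Ab minor. It is labeled bIII.

bIII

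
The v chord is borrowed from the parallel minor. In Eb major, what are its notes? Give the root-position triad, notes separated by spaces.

The root, Bb, is scale degree 5 — the same note in Eb major and Eb minor; only the chord quality changes. In Eb minor the chord on Bb is Bb–Db–F.

Bb Db F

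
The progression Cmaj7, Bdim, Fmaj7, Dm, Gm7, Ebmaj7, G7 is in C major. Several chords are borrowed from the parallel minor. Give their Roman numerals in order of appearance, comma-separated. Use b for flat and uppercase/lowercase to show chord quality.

v7, bIIImaj7

C major has the diatonic set C, Dm, Em, F, G, Am, Bdim. Of the given chords, Cmaj7, Bdim, Fmaj7, Dm and G7 are diatonic. Gm7 (G–Bb–D–F) is not: scale degree 5 in C major carries G (V). In C minor the chord on that degree is Gm7, so here it functions as v7, borrowed from the parallel minor. But Ebmaj7 (Eb–G–Bb–D) is foreign: the diatonic iii on degree 3 is Em, whereas Ebmaj7 comes from C minor. It is labeled bIIImaj7.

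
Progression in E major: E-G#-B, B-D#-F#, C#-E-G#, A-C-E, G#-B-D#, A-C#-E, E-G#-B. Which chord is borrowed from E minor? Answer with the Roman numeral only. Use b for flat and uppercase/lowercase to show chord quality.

The diatonic triads in E major are E, F#m, G#m, A, B, C#m, D#dim. E–G#–B = E, B–D#–F# = B, C#–E–G# = C#m, G#–B–D# = G#m and A–C#–E = A are all diatonic. A–C–E is not: scale degree 4 in E major carries A (IV). In E minor the chord on that degree is Am, so here it functions as iv, borrowed from the parallel minor.

iv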